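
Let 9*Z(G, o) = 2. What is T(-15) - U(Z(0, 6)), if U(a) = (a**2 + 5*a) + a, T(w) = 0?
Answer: -112/81 ≈ -1.3827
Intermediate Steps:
Z(G, o) = 2/9 (Z(G, o) = (1/9)*2 = 2/9)
U(a) = a**2 + 6*a
T(-15) - U(Z(0, 6)) = 0 - 2*(6 + 2/9)/9 = 0 - 2*56/(9*9) = 0 - 1*112/81 = 0 - 112/81 = -112/81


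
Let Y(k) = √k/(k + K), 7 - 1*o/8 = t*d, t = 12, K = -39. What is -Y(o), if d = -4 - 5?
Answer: -2*√230/881 ≈ -0.034428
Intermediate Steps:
d = -9
o = 920 (o = 56 - 96*(-9) = 56 - 8*(-108) = 56 + 864 = 920)
Y(k) = √k/(-39 + k) (Y(k) = √k/(k - 39) = √k/(-39 + k))
-Y(o) = -√920/(-39 + 920) = -2*√230/881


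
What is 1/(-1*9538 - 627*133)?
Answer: -1/92929 ≈ -1.0761e-5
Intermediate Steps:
1/(-1*9538 - 627*133) = 1/(-9538 - 83391) = 1/(-92929) = -1/92929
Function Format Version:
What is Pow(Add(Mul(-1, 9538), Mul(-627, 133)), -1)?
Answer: Rational(-1, 92929) ≈ -1.0761e-5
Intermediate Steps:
Pow(Add(Mul(-1, 9538), Mul(-627, 133)), -1) = Pow(Add(-9538, -83391), -1) = Pow(-92929, -1) = Rational(-1, 92929)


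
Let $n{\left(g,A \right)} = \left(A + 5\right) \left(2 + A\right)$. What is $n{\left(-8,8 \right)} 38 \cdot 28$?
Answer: $138320$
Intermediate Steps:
$n{\left(g,A \right)} = \left(2 + A\right) \left(5 + A\right)$ ($n{\left(g,A \right)} = \left(5 + A\right) \left(2 + A\right) = \left(2 + A\right) \left(5 + A\right)$)
$n{\left(-8,8 \right)} 38 \cdot 28 = \left(10 + 8^{2} + 7 \cdot 8\right) 38 \cdot 28 = \left(10 + 64 + 56\right) 38 \cdot 28 = 130 \cdot 38 \cdot 28 = 4940 \cdot 28 = 138320$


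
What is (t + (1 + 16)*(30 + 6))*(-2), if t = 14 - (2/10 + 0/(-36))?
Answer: -6258/5 ≈ -1251.6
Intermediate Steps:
t = 69/5 (t = 14 - (2*(⅒) + 0*(-1/36)) = 14 - (⅕ + 0) = 14 - 1*⅕ = 14 - ⅕ = 69/5 ≈ 13.800)
(t + (1 + 16)*(30 + 6))*(-2) = (69/5 + (1 + 16)*(30 + 6))*(-2) = (69/5 + 17*36)*(-2) = (69/5 + 612)*(-2) = (3129/5)*(-2) = -6258/5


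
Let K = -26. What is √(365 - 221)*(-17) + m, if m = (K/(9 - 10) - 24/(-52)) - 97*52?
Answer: -67880/13 ≈ -5221.5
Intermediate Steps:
m = -65228/13 (m = (-26/(9 - 10) - 24/(-52)) - 97*52 = (-26/(-1) - 24*(-1/52)) - 5044 = (-26*(-1) + 6/13) - 5044 = (26 + 6/13) - 5044 = 344/13 - 5044 = -65228/13 ≈ -5017.5)
√(365 - 221)*(-17) + m = √(365 - 221)*(-17) - 65228/13 = √144*(-17) - 65228/13 = 12*(-17) - 65228/13 = -204 - 65228/13 = -67880/13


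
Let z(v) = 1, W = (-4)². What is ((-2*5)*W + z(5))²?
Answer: 25281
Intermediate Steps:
W = 16
((-2*5)*W + z(5))² = (-2*5*16 + 1)² = (-10*16 + 1)² = (-160 + 1)² = (-159)² = 25281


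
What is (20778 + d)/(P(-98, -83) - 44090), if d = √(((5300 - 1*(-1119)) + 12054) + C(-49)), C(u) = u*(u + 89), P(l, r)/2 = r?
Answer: -3463/7376 - 7*√337/44256 ≈ -0.47240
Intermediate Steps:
P(l, r) = 2*r
C(u) = u*(89 + u)
d = 7*√337 (d = √(((5300 - 1*(-1119)) + 12054) - 49*(89 - 49)) = √(((5300 + 1119) + 12054) - 49*40) = √((6419 + 12054) - 1960) = √(18473 - 1960) = √16513 = 7*√337 ≈ 128.50)
(20778 + d)/(P(-98, -83) - 44090) = (20778 + 7*√337)/(2*(-83) - 44090) = (20778 + 7*√337)/(-166 - 44090) = (20778 + 7*√337)/(-44256) = (20778 + 7*√337)*(-1/44256) = -3463/7376 - 7*√337/44256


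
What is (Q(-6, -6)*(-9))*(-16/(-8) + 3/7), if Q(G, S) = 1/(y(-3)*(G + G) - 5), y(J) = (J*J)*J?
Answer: -153/2233 ≈ -0.068518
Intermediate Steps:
y(J) = J³ (y(J) = J²*J = J³)
Q(G, S) = 1/(-5 - 54*G) (Q(G, S) = 1/((-3)³*(G + G) - 5) = 1/(-54*G - 5) = 1/(-5 - 54*G))
(Q(-6, -6)*(-9))*(-16/(-8) + 3/7) = (-9/(-5 - 54*(-6)))*(-16/(-8) + 3/7) = (-9/(-5 + 324))*(-16*(-⅛) + 3*(⅐)) = (-9/319)*(2 + 3/7) = ((1/319)*(-9))*(17/7) = -9/319*17/7 = -153/2233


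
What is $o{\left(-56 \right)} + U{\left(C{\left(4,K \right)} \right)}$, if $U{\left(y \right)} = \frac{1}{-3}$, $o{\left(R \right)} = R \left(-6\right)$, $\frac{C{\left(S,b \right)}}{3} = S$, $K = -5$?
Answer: $\frac{1007}{3} \approx 335.67$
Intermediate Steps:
$C{\left(S,b \right)} = 3 S$
$o{\left(R \right)} = - 6 R$
$U{\left(y \right)} = - \frac{1}{3}$
$o{\left(-56 \right)} + U{\left(C{\left(4,K \right)} \right)} = \left(-6\right) \left(-56\right) - \frac{1}{3} = 336 - \frac{1}{3} = \frac{1007}{3}$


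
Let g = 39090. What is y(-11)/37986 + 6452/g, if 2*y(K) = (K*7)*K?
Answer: 29071143/164985860 ≈ 0.17620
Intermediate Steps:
y(K) = 7*K**2/2 (y(K) = ((K*7)*K)/2 = ((7*K)*K)/2 = (7*K**2)/2 = 7*K**2/2)
y(-11)/37986 + 6452/g = ((7/2)*(-11)**2)/37986 + 6452/39090 = ((7/2)*121)*(1/37986) + 6452*(1/39090) = (847/2)*(1/37986) + 3226/19545 = 847/75972 + 3226/19545 = 29071143/164985860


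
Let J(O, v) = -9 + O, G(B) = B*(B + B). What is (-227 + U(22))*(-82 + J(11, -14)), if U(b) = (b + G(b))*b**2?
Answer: -38314640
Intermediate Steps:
G(B) = 2*B**2 (G(B) = B*(2*B) = 2*B**2)
U(b) = b**2*(b + 2*b**2) (U(b) = (b + 2*b**2)*b**2 = b**2*(b + 2*b**2))
(-227 + U(22))*(-82 + J(11, -14)) = (-227 + 22**3*(1 + 2*22))*(-82 + (-9 + 11)) = (-227 + 10648*(1 + 44))*(-82 + 2) = (-227 + 10648*45)*(-80) = (-227 + 479160)*(-80) = 478933*(-80) = -38314640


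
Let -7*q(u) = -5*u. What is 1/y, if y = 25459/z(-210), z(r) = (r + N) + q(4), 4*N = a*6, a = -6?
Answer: -1513/178213 ≈ -0.0084898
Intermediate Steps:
q(u) = 5*u/7 (q(u) = -(-5)*u/7 = 5*u/7)
N = -9 (N = (-6*6)/4 = (1/4)*(-36) = -9)
z(r) = -43/7 + r (z(r) = (r - 9) + (5/7)*4 = (-9 + r) + 20/7 = -43/7 + r)
y = -178213/1513 (y = 25459/(-43/7 - 210) = 25459/(-1513/7) = 25459*(-7/1513) = -178213/1513 ≈ -117.79)
1/y = 1/(-178213/1513) = -1513/178213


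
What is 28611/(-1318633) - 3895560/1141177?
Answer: -5169464184627/1504793651041 ≈ -3.4353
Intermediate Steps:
28611/(-1318633) - 3895560/1141177 = 28611*(-1/1318633) - 3895560*1/1141177 = -28611/1318633 - 3895560/1141177 = -5169464184627/1504793651041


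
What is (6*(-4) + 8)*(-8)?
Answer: 128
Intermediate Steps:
(6*(-4) + 8)*(-8) = (-24 + 8)*(-8) = -16*(-8) = 128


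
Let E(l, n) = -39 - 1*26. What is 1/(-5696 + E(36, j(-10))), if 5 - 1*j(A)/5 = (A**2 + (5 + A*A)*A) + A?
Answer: -1/5761 ≈ -0.00017358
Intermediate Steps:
j(A) = 25 - 5*A - 5*A**2 - 5*A*(5 + A**2) (j(A) = 25 - 5*((A**2 + (5 + A*A)*A) + A) = 25 - 5*((A**2 + (5 + A**2)*A) + A) = 25 - 5*((A**2 + A*(5 + A**2)) + A) = 25 - 5*(A + A**2 + A*(5 + A**2)) = 25 + (-5*A - 5*A**2 - 5*A*(5 + A**2)) = 25 - 5*A - 5*A**2 - 5*A*(5 + A**2))
E(l, n) = -65 (E(l, n) = -39 - 26 = -65)
1/(-5696 + E(36, j(-10))) = 1/(-5696 - 65) = 1/(-5761) = -1/5761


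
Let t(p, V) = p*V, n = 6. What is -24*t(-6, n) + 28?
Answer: 892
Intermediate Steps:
t(p, V) = V*p
-24*t(-6, n) + 28 = -144*(-6) + 28 = -24*(-36) + 28 = 864 + 28 = 892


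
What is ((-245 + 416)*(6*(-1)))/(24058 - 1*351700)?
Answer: 171/54607 ≈ 0.0031315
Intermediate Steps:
((-245 + 416)*(6*(-1)))/(24058 - 1*351700) = (171*(-6))/(24058 - 351700) = -1026/(-327642) = -1026*(-1/327642) = 171/54607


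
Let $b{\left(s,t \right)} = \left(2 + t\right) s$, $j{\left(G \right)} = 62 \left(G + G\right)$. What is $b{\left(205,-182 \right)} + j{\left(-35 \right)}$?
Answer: $-41240$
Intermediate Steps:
$j{\left(G \right)} = 124 G$ ($j{\left(G \right)} = 62 \cdot 2 G = 124 G$)
$b{\left(s,t \right)} = s \left(2 + t\right)$
$b{\left(205,-182 \right)} + j{\left(-35 \right)} = 205 \left(2 - 182\right) + 124 \left(-35\right) = 205 \left(-180\right) - 4340 = -36900 - 4340 = -41240$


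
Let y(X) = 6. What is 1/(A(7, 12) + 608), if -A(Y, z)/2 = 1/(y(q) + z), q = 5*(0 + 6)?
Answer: 9/5471 ≈ 0.0016450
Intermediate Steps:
q = 30 (q = 5*6 = 30)
A(Y, z) = -2/(6 + z)
1/(A(7, 12) + 608) = 1/(-2/(6 + 12) + 608) = 1/(-2/18 + 608) = 1/(-2*1/18 + 608) = 1/(-⅑ + 608) = 1/(5471/9) = 9/5471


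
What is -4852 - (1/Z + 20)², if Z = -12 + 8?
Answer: -83873/16 ≈ -5242.1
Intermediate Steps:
Z = -4
-4852 - (1/Z + 20)² = -4852 - (1/(-4) + 20)² = -4852 - (-¼ + 20)² = -4852 - (79/4)² = -4852 - 1*6241/16 = -4852 - 6241/16 = -83873/16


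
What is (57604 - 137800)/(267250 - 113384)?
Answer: -40098/76933 ≈ -0.52121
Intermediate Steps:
(57604 - 137800)/(267250 - 113384) = -80196/153866 = -80196*1/153866 = -40098/76933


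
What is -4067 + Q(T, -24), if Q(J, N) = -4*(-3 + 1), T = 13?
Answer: -4059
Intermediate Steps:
Q(J, N) = 8 (Q(J, N) = -4*(-2) = 8)
-4067 + Q(T, -24) = -4067 + 8 = -4059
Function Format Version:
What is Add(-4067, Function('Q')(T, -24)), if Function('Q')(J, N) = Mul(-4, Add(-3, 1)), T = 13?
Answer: -4059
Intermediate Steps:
Function('Q')(J, N) = 8 (Function('Q')(J, N) = Mul(-4, -2) = 8)
Add(-4067, Function('Q')(T, -24)) = Add(-4067, 8) = -4059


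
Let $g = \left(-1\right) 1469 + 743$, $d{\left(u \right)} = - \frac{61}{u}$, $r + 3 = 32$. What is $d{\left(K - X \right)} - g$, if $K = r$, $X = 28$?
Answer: $665$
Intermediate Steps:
$r = 29$ ($r = -3 + 32 = 29$)
$K = 29$
$g = -726$ ($g = -1469 + 743 = -726$)
$d{\left(K - X \right)} - g = - \frac{61}{29 - 28} - -726 = - \frac{61}{29 - 28} + 726 = - \frac{61}{1} + 726 = \left(-61\right) 1 + 726 = -61 + 726 = 665$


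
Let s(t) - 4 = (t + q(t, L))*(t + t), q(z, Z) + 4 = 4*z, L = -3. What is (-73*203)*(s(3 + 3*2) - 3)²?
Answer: -8092967099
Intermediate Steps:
q(z, Z) = -4 + 4*z
s(t) = 4 + 2*t*(-4 + 5*t) (s(t) = 4 + (t + (-4 + 4*t))*(t + t) = 4 + (-4 + 5*t)*(2*t) = 4 + 2*t*(-4 + 5*t))
(-73*203)*(s(3 + 3*2) - 3)² = (-73*203)*((4 - 8*(3 + 3*2) + 10*(3 + 3*2)²) - 3)² = -14819*((4 - 8*(3 + 6) + 10*(3 + 6)²) - 3)² = -14819*((4 - 8*9 + 10*9²) - 3)² = -14819*((4 - 72 + 10*81) - 3)² = -14819*((4 - 72 + 810) - 3)² = -14819*(742 - 3)² = -14819*739² = -14819*546121 = -8092967099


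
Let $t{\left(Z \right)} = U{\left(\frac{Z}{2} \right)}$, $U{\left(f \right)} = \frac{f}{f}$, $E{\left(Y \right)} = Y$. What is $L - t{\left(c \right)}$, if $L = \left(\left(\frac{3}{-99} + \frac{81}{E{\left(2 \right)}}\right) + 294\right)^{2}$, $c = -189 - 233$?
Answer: $\frac{487301269}{4356} \approx 1.1187 \cdot 10^{5}$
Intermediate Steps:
$c = -422$ ($c = -189 - 233 = -422$)
$U{\left(f \right)} = 1$
$t{\left(Z \right)} = 1$
$L = \frac{487305625}{4356}$ ($L = \left(\left(\frac{3}{-99} + \frac{81}{2}\right) + 294\right)^{2} = \left(\left(3 \left(- \frac{1}{99}\right) + 81 \cdot \frac{1}{2}\right) + 294\right)^{2} = \left(\left(- \frac{1}{33} + \frac{81}{2}\right) + 294\right)^{2} = \left(\frac{2671}{66} + 294\right)^{2} = \left(\frac{22075}{66}\right)^{2} = \frac{487305625}{4356} \approx 1.1187 \cdot 10^{5}$)
$L - t{\left(c \right)} = \frac{487305625}{4356} - 1 = \frac{487301269}{4356}$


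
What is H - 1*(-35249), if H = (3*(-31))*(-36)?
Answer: 38597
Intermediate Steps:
H = 3348 (H = -93*(-36) = 3348)
H - 1*(-35249) = 3348 - 1*(-35249) = 3348 + 35249 = 38597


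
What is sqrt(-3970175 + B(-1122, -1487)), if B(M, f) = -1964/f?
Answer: I*sqrt(8778724964107)/1487 ≈ 1992.5*I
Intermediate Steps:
sqrt(-3970175 + B(-1122, -1487)) = sqrt(-3970175 - 1964/(-1487)) = sqrt(-3970175 - 1964*(-1/1487)) = sqrt(-3970175 + 1964/1487) = sqrt(-5903648261/1487) = I*sqrt(8778724964107)/1487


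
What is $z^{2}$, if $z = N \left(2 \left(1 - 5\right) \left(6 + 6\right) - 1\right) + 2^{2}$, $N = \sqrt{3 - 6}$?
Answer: $\left(4 - 97 i \sqrt{3}\right)^{2} \approx -28211.0 - 1344.1 i$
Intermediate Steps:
$N = i \sqrt{3}$ ($N = \sqrt{3 - 6} = \sqrt{-3} = i \sqrt{3} \approx 1.732 i$)
$z = 4 - 97 i \sqrt{3}$ ($z = i \sqrt{3} \left(2 \left(1 - 5\right) \left(6 + 6\right) - 1\right) + 2^{2} = i \sqrt{3} \left(2 \left(\left(-4\right) 12\right) - 1\right) + 4 = i \sqrt{3} \left(2 \left(-48\right) - 1\right) + 4 = i \sqrt{3} \left(-96 - 1\right) + 4 = i \sqrt{3} \left(-97\right) + 4 = - 97 i \sqrt{3} + 4 = 4 - 97 i \sqrt{3} \approx 4.0 - 168.01 i$)
$z^{2} = \left(4 - 97 i \sqrt{3}\right)^{2}$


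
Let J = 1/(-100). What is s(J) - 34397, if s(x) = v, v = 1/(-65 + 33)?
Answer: -1100705/32 ≈ -34397.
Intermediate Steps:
J = -1/100 ≈ -0.010000
v = -1/32 (v = 1/(-32) = -1/32 ≈ -0.031250)
s(x) = -1/32
s(J) - 34397 = -1/32 - 34397 = -1100705/32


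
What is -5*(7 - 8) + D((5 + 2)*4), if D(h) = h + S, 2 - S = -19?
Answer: 54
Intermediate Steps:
S = 21 (S = 2 - 1*(-19) = 2 + 19 = 21)
D(h) = 21 + h (D(h) = h + 21 = 21 + h)
-5*(7 - 8) + D((5 + 2)*4) = -5*(7 - 8) + (21 + (5 + 2)*4) = -5*(-1) + (21 + 7*4) = 5 + (21 + 28) = 5 + 49 = 54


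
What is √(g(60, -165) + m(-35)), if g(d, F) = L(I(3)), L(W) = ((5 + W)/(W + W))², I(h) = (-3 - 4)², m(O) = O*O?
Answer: √2941954/49 ≈ 35.004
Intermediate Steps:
m(O) = O²
I(h) = 49 (I(h) = (-7)² = 49)
L(W) = (5 + W)²/(4*W²) (L(W) = ((5 + W)/((2*W)))² = ((5 + W)*(1/(2*W)))² = ((5 + W)/(2*W))² = (5 + W)²/(4*W²))
g(d, F) = 729/2401 (g(d, F) = (¼)*(5 + 49)²/49² = (¼)*(1/2401)*54² = (¼)*(1/2401)*2916 = 729/2401)
√(g(60, -165) + m(-35)) = √(729/2401 + (-35)²) = √(729/2401 + 1225) = √(2941954/2401) = √2941954/49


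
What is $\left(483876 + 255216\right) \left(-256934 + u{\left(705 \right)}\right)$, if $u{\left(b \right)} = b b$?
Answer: $177449337372$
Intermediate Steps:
$u{\left(b \right)} = b^{2}$
$\left(483876 + 255216\right) \left(-256934 + u{\left(705 \right)}\right) = \left(483876 + 255216\right) \left(-256934 + 705^{2}\right) = 739092 \left(-256934 + 497025\right) = 739092 \cdot 240091 = 177449337372$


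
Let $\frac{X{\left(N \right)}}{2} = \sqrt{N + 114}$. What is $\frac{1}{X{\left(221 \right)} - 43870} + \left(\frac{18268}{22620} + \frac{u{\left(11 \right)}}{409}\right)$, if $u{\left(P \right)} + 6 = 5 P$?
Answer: $\frac{412810926034523}{445134118984620} - \frac{\sqrt{335}}{962287780} \approx 0.92739$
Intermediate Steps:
$u{\left(P \right)} = -6 + 5 P$
$X{\left(N \right)} = 2 \sqrt{114 + N}$ ($X{\left(N \right)} = 2 \sqrt{N + 114} = 2 \sqrt{114 + N}$)
$\frac{1}{X{\left(221 \right)} - 43870} + \left(\frac{18268}{22620} + \frac{u{\left(11 \right)}}{409}\right) = \frac{1}{2 \sqrt{114 + 221} - 43870} + \left(\frac{18268}{22620} + \frac{-6 + 5 \cdot 11}{409}\right) = \frac{1}{2 \sqrt{335} - 43870} + \left(18268 \cdot \frac{1}{22620} + \left(-6 + 55\right) \frac{1}{409}\right) = \frac{1}{-43870 + 2 \sqrt{335}} + \left(\frac{4567}{5655} + 49 \cdot \frac{1}{409}\right) = \frac{1}{-43870 + 2 \sqrt{335}} + \left(\frac{4567}{5655} + \frac{49}{409}\right) = \frac{1}{-43870 + 2 \sqrt{335}} + \frac{2144998}{2312895} = \frac{2144998}{2312895} + \frac{1}{-43870 + 2 \sqrt{335}}$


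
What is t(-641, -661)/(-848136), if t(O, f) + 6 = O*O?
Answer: -410875/848136 ≈ -0.48444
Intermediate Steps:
t(O, f) = -6 + O² (t(O, f) = -6 + O*O = -6 + O²)
t(-641, -661)/(-848136) = (-6 + (-641)²)/(-848136) = (-6 + 410881)*(-1/848136) = 410875*(-1/848136) = -410875/848136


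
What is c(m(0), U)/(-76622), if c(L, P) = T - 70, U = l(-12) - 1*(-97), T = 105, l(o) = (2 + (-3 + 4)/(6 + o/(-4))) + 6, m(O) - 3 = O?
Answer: -5/10946 ≈ -0.00045679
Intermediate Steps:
m(O) = 3 + O
l(o) = 8 + 1/(6 - o/4) (l(o) = (2 + 1/(6 + o*(-¼))) + 6 = (2 + 1/(6 - o/4)) + 6 = 8 + 1/(6 - o/4))
U = 946/9 (U = 4*(-49 + 2*(-12))/(-24 - 12) - 1*(-97) = 4*(-49 - 24)/(-36) + 97 = 4*(-1/36)*(-73) + 97 = 73/9 + 97 = 946/9 ≈ 105.11)
c(L, P) = 35 (c(L, P) = 105 - 70 = 35)
c(m(0), U)/(-76622) = 35/(-76622) = 35*(-1/76622) = -5/10946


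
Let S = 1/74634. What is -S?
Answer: -1/74634 ≈ -1.3399e-5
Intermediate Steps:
S = 1/74634 ≈ 1.3399e-5
-S = -1*1/74634 = -1/74634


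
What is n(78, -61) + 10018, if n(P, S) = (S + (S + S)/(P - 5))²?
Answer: 74316547/5329 ≈ 13946.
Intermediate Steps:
n(P, S) = (S + 2*S/(-5 + P))² (n(P, S) = (S + (2*S)/(-5 + P))² = (S + 2*S/(-5 + P))²)
n(78, -61) + 10018 = (-61)²*(-3 + 78)²/(-5 + 78)² + 10018 = 3721*75²/73² + 10018 = 3721*(1/5329)*5625 + 10018 = 20930625/5329 + 10018 = 74316547/5329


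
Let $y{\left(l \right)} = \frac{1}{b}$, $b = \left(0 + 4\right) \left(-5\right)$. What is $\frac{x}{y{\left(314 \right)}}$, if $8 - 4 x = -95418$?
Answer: $-477130$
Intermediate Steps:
$x = \frac{47713}{2}$ ($x = 2 - - \frac{47709}{2} = 2 + \frac{47709}{2} = \frac{47713}{2} \approx 23857.0$)
$b = -20$ ($b = 4 \left(-5\right) = -20$)
$y{\left(l \right)} = - \frac{1}{20}$ ($y{\left(l \right)} = \frac{1}{-20} = - \frac{1}{20}$)
$\frac{x}{y{\left(314 \right)}} = \frac{47713}{2 \left(- \frac{1}{20}\right)} = \frac{47713}{2} \left(-20\right) = -477130$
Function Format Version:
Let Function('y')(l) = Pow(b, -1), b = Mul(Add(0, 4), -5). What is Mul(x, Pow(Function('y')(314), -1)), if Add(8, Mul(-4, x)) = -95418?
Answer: -477130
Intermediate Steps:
x = Rational(47713, 2) (x = Add(2, Mul(Rational(-1, 4), -95418)) = Add(2, Rational(47709, 2)) = Rational(47713, 2) ≈ 23857.)
b = -20 (b = Mul(4, -5) = -20)
Function('y')(l) = Rational(-1, 20) (Function('y')(l) = Pow(-20, -1) = Rational(-1, 20))
Mul(x, Pow(Function('y')(314), -1)) = Mul(Rational(47713, 2), Pow(Rational(-1, 20), -1)) = Mul(Rational(47713, 2), -20) = -477130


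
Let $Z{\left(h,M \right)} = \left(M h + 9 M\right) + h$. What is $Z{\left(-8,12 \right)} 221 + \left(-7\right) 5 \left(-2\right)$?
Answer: $954$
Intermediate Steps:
$Z{\left(h,M \right)} = h + 9 M + M h$ ($Z{\left(h,M \right)} = \left(9 M + M h\right) + h = h + 9 M + M h$)
$Z{\left(-8,12 \right)} 221 + \left(-7\right) 5 \left(-2\right) = \left(-8 + 9 \cdot 12 + 12 \left(-8\right)\right) 221 + \left(-7\right) 5 \left(-2\right) = \left(-8 + 108 - 96\right) 221 - -70 = 4 \cdot 221 + 70 = 884 + 70 = 954$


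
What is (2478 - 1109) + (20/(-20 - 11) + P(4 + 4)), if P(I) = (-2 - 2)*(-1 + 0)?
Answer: 42543/31 ≈ 1372.4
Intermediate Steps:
P(I) = 4 (P(I) = -4*(-1) = 4)
(2478 - 1109) + (20/(-20 - 11) + P(4 + 4)) = (2478 - 1109) + (20/(-20 - 11) + 4) = 1369 + (20/(-31) + 4) = 1369 + (20*(-1/31) + 4) = 1369 + (-20/31 + 4) = 1369 + 104/31 = 42543/31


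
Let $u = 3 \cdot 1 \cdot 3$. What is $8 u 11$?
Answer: $792$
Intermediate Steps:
$u = 9$ ($u = 3 \cdot 3 = 9$)
$8 u 11 = 8 \cdot 9 \cdot 11 = 72 \cdot 11 = 792$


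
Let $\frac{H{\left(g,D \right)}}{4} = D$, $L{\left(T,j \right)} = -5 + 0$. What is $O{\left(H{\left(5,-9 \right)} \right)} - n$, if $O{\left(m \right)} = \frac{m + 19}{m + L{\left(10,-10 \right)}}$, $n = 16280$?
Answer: $- \frac{667463}{41} \approx -16280.0$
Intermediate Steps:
$L{\left(T,j \right)} = -5$
$H{\left(g,D \right)} = 4 D$
$O{\left(m \right)} = \frac{19 + m}{-5 + m}$ ($O{\left(m \right)} = \frac{m + 19}{m - 5} = \frac{19 + m}{-5 + m}$)
$O{\left(H{\left(5,-9 \right)} \right)} - n = \frac{19 + 4 \left(-9\right)}{-5 + 4 \left(-9\right)} - 16280 = \frac{19 - 36}{-5 - 36} - 16280 = \frac{1}{-41} \left(-17\right) - 16280 = \left(- \frac{1}{41}\right) \left(-17\right) - 16280 = \frac{17}{41} - 16280 = - \frac{667463}{41}$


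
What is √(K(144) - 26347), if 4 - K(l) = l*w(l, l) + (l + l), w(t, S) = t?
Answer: 3*I*√5263 ≈ 217.64*I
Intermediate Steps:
K(l) = 4 - l² - 2*l (K(l) = 4 - (l*l + (l + l)) = 4 - (l² + 2*l) = 4 + (-l² - 2*l) = 4 - l² - 2*l)
√(K(144) - 26347) = √((4 - 1*144² - 2*144) - 26347) = √((4 - 1*20736 - 288) - 26347) = √((4 - 20736 - 288) - 26347) = √(-21020 - 26347) = √(-47367) = 3*I*√5263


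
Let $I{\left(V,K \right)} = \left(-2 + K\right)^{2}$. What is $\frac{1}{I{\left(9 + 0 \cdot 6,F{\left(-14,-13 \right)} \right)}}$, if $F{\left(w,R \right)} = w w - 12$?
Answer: $\frac{1}{33124} \approx 3.019 \cdot 10^{-5}$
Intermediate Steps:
$F{\left(w,R \right)} = -12 + w^{2}$ ($F{\left(w,R \right)} = w^{2} - 12 = -12 + w^{2}$)
$\frac{1}{I{\left(9 + 0 \cdot 6,F{\left(-14,-13 \right)} \right)}} = \frac{1}{\left(-2 - \left(12 - \left(-14\right)^{2}\right)\right)^{2}} = \frac{1}{\left(-2 + \left(-12 + 196\right)\right)^{2}} = \frac{1}{\left(-2 + 184\right)^{2}} = \frac{1}{182^{2}} = \frac{1}{33124}$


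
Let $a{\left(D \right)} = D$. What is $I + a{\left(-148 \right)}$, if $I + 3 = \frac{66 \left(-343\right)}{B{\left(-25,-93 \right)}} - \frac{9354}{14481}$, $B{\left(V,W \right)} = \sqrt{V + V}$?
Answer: $- \frac{731995}{4827} + \frac{11319 i \sqrt{2}}{5} \approx -151.65 + 3201.5 i$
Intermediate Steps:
$B{\left(V,W \right)} = \sqrt{2} \sqrt{V}$ ($B{\left(V,W \right)} = \sqrt{2 V} = \sqrt{2} \sqrt{V}$)
$I = - \frac{17599}{4827} + \frac{11319 i \sqrt{2}}{5}$ ($I = -3 + \left(\frac{66 \left(-343\right)}{\sqrt{2} \sqrt{-25}} - \frac{9354}{14481}\right) = -3 - \left(\frac{3118}{4827} + \frac{22638}{\sqrt{2} \cdot 5 i}\right) = -3 - \left(\frac{3118}{4827} + \frac{22638}{5 i \sqrt{2}}\right) = -3 - \left(\frac{3118}{4827} + 22638 \left(- \frac{i \sqrt{2}}{10}\right)\right) = -3 - \left(\frac{3118}{4827} - \frac{11319 i \sqrt{2}}{5}\right) = - \frac{17599}{4827} + \frac{11319 i \sqrt{2}}{5} \approx -3.646 + 3201.5 i$)
$I + a{\left(-148 \right)} = \left(- \frac{17599}{4827} + \frac{11319 i \sqrt{2}}{5}\right) - 148 = - \frac{731995}{4827} + \frac{11319 i \sqrt{2}}{5}$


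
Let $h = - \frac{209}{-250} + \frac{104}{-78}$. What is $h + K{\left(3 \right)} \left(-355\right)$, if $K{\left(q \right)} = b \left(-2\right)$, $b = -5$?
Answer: $- \frac{2662873}{750} \approx -3550.5$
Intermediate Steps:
$h = - \frac{373}{750}$ ($h = \left(-209\right) \left(- \frac{1}{250}\right) + 104 \left(- \frac{1}{78}\right) = \frac{209}{250} - \frac{4}{3} = - \frac{373}{750} \approx -0.49733$)
$K{\left(q \right)} = 10$ ($K{\left(q \right)} = \left(-5\right) \left(-2\right) = 10$)
$h + K{\left(3 \right)} \left(-355\right) = - \frac{373}{750} + 10 \left(-355\right) = - \frac{373}{750} - 3550 = - \frac{2662873}{750}$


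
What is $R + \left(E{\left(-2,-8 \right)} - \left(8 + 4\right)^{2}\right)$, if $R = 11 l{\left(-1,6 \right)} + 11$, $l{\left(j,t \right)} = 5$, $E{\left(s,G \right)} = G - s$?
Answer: $-84$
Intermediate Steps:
$R = 66$ ($R = 11 \cdot 5 + 11 = 55 + 11 = 66$)
$R + \left(E{\left(-2,-8 \right)} - \left(8 + 4\right)^{2}\right) = 66 - \left(6 + \left(8 + 4\right)^{2}\right) = 66 + \left(\left(-8 + 2\right) - 12^{2}\right) = 66 - 150 = -84$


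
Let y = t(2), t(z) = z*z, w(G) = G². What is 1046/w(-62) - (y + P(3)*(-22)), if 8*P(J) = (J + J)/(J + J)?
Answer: -3759/3844 ≈ -0.97789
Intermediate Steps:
P(J) = ⅛ (P(J) = ((J + J)/(J + J))/8 = ((2*J)/((2*J)))/8 = ((2*J)*(1/(2*J)))/8 = (⅛)*1 = ⅛)
t(z) = z²
y = 4 (y = 2² = 4)
1046/w(-62) - (y + P(3)*(-22)) = 1046/((-62)²) - (4 + (⅛)*(-22)) = 1046/3844 - (4 - 11/4) = 1046*(1/3844) - 1*5/4 = 523/1922 - 5/4 = -3759/3844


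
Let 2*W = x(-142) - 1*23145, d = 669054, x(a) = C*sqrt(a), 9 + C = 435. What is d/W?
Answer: -3441167740/62384513 - 63337112*I*sqrt(142)/62384513 ≈ -55.161 - 12.098*I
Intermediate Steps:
C = 426 (C = -9 + 435 = 426)
x(a) = 426*sqrt(a)
W = -23145/2 + 213*I*sqrt(142) (W = (426*sqrt(-142) - 1*23145)/2 = (426*(I*sqrt(142)) - 23145)/2 = (426*I*sqrt(142) - 23145)/2 = (-23145 + 426*I*sqrt(142))/2 = -23145/2 + 213*I*sqrt(142) ≈ -11573.0 + 2538.2*I)
d/W = 669054/(-23145/2 + 213*I*sqrt(142))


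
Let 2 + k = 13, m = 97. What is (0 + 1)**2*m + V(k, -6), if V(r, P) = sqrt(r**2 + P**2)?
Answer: 97 + sqrt(157) ≈ 109.53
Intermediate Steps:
k = 11 (k = -2 + 13 = 11)
V(r, P) = sqrt(P**2 + r**2)
(0 + 1)**2*m + V(k, -6) = (0 + 1)**2*97 + sqrt((-6)**2 + 11**2) = 1**2*97 + sqrt(36 + 121) = 1*97 + sqrt(157) = 97 + sqrt(157)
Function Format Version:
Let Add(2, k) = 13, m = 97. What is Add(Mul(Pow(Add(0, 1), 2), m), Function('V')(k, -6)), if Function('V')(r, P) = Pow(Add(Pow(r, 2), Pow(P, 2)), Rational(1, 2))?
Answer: Add(97, Pow(157, Rational(1, 2))) ≈ 109.53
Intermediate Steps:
k = 11 (k = Add(-2, 13) = 11)
Function('V')(r, P) = Pow(Add(Pow(P, 2), Pow(r, 2)), Rational(1, 2))
Add(Mul(Pow(Add(0, 1), 2), m), Function('V')(k, -6)) = Add(Mul(Pow(Add(0, 1), 2), 97), Pow(Add(Pow(-6, 2), Pow(11, 2)), Rational(1, 2))) = Add(Mul(Pow(1, 2), 97), Pow(Add(36, 121), Rational(1, 2))) = Add(Mul(1, 97), Pow(157, Rational(1, 2))) = Add(97, Pow(157, Rational(1, 2)))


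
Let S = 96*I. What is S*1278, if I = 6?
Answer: 736128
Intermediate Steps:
S = 576 (S = 96*6 = 576)
S*1278 = 576*1278 = 736128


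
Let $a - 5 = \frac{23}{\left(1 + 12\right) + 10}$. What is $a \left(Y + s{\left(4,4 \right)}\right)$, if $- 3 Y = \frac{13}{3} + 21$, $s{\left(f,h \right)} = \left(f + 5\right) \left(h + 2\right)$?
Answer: $\frac{820}{3} \approx 273.33$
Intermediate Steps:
$s{\left(f,h \right)} = \left(2 + h\right) \left(5 + f\right)$ ($s{\left(f,h \right)} = \left(5 + f\right) \left(2 + h\right) = \left(2 + h\right) \left(5 + f\right)$)
$a = 6$ ($a = 5 + \frac{23}{\left(1 + 12\right) + 10} = 5 + \frac{23}{13 + 10} = 5 + \frac{23}{23} = 5 + 23 \cdot \frac{1}{23} = 5 + 1 = 6$)
$Y = - \frac{76}{9}$ ($Y = - \frac{\frac{13}{3} + 21}{3} = \left(- \frac{1}{3}\right) \frac{76}{3} = - \frac{76}{9} \approx -8.4444$)
$a \left(Y + s{\left(4,4 \right)}\right) = 6 \left(- \frac{76}{9} + \left(10 + 2 \cdot 4 + 5 \cdot 4 + 4 \cdot 4\right)\right) = 6 \left(- \frac{76}{9} + \left(10 + 8 + 20 + 16\right)\right) = 6 \left(- \frac{76}{9} + 54\right) = 6 \cdot \frac{410}{9} = \frac{820}{3}$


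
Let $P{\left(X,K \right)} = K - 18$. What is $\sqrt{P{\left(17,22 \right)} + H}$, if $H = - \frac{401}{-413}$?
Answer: $\frac{\sqrt{847889}}{413} \approx 2.2296$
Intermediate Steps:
$P{\left(X,K \right)} = -18 + K$
$H = \frac{401}{413}$ ($H = \left(-401\right) \left(- \frac{1}{413}\right) = \frac{401}{413} \approx 0.97094$)
$\sqrt{P{\left(17,22 \right)} + H} = \sqrt{\left(-18 + 22\right) + \frac{401}{413}} = \sqrt{4 + \frac{401}{413}} = \sqrt{\frac{2053}{413}} = \frac{\sqrt{847889}}{413}$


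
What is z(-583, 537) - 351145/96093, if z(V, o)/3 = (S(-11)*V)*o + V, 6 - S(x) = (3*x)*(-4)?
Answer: 11371557728132/96093 ≈ 1.1834e+8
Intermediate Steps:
S(x) = 6 + 12*x (S(x) = 6 - 3*x*(-4) = 6 - (-12)*x = 6 + 12*x)
z(V, o) = 3*V - 378*V*o (z(V, o) = 3*(((6 + 12*(-11))*V)*o + V) = 3*(((6 - 132)*V)*o + V) = 3*((-126*V)*o + V) = 3*(-126*V*o + V) = 3*(V - 126*V*o) = 3*V - 378*V*o)
z(-583, 537) - 351145/96093 = 3*(-583)*(1 - 126*537) - 351145/96093 = 3*(-583)*(1 - 67662) - 351145*1/96093 = 3*(-583)*(-67661) - 351145/96093 = 118339089 - 351145/96093 = 11371557728132/96093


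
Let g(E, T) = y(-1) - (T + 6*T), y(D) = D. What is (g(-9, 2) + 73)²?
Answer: 3364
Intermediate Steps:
g(E, T) = -1 - 7*T (g(E, T) = -1 - (T + 6*T) = -1 - 7*T)
(g(-9, 2) + 73)² = ((-1 - 7*2) + 73)² = ((-1 - 14) + 73)² = (-15 + 73)² = 58² = 3364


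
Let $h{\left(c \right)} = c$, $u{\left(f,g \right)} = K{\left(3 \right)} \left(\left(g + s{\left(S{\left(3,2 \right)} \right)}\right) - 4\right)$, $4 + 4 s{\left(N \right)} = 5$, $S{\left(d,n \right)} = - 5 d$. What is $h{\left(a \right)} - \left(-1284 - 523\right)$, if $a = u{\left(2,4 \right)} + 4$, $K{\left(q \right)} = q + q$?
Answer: $\frac{3625}{2} \approx 1812.5$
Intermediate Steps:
$s{\left(N \right)} = \frac{1}{4}$ ($s{\left(N \right)} = -1 + \frac{1}{4} \cdot 5 = -1 + \frac{5}{4} = \frac{1}{4}$)
$K{\left(q \right)} = 2 q$
$u{\left(f,g \right)} = - \frac{45}{2} + 6 g$ ($u{\left(f,g \right)} = 2 \cdot 3 \left(\left(g + \frac{1}{4}\right) - 4\right) = 6 \left(\left(\frac{1}{4} + g\right) - 4\right) = 6 \left(- \frac{15}{4} + g\right) = - \frac{45}{2} + 6 g$)
$a = \frac{11}{2}$ ($a = \left(- \frac{45}{2} + 6 \cdot 4\right) + 4 = \left(- \frac{45}{2} + 24\right) + 4 = \frac{3}{2} + 4 = \frac{11}{2} \approx 5.5$)
$h{\left(a \right)} - \left(-1284 - 523\right) = \frac{11}{2} - \left(-1284 - 523\right) = \frac{11}{2} - -1807 = \frac{11}{2} + 1807 = \frac{3625}{2}$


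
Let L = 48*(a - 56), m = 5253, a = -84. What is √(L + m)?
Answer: 3*I*√163 ≈ 38.301*I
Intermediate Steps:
L = -6720 (L = 48*(-84 - 56) = 48*(-140) = -6720)
√(L + m) = √(-6720 + 5253) = √(-1467) = 3*I*√163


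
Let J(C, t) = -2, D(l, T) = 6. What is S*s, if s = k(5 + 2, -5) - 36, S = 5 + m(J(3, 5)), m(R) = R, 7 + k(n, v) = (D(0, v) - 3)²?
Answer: -102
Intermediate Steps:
k(n, v) = 2 (k(n, v) = -7 + (6 - 3)² = -7 + 3² = -7 + 9 = 2)
S = 3 (S = 5 - 2 = 3)
s = -34 (s = 2 - 36 = -34)
S*s = 3*(-34) = -102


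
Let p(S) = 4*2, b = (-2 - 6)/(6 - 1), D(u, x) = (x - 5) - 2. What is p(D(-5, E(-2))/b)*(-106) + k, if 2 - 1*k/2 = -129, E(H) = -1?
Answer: -586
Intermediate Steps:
D(u, x) = -7 + x (D(u, x) = (-5 + x) - 2 = -7 + x)
b = -8/5 ≈ -1.6000
k = 262 (k = 4 - 2*(-129) = 4 + 258 = 262)
p(S) = 8
p(D(-5, E(-2))/b)*(-106) + k = 8*(-106) + 262 = -848 + 262 = -586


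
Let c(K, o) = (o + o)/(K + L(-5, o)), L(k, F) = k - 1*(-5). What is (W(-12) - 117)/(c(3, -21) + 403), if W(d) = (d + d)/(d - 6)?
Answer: -347/1167 ≈ -0.29734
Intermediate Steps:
L(k, F) = 5 + k (L(k, F) = k + 5 = 5 + k)
W(d) = 2*d/(-6 + d) (W(d) = (2*d)/(-6 + d) = 2*d/(-6 + d))
c(K, o) = 2*o/K (c(K, o) = (o + o)/(K + (5 - 5)) = (2*o)/(K + 0) = (2*o)/K = 2*o/K)
(W(-12) - 117)/(c(3, -21) + 403) = (2*(-12)/(-6 - 12) - 117)/(2*(-21)/3 + 403) = (2*(-12)/(-18) - 117)/(2*(-21)*(1/3) + 403) = (2*(-12)*(-1/18) - 117)/(-14 + 403) = (4/3 - 117)/389 = -347/3*1/389 = -347/1167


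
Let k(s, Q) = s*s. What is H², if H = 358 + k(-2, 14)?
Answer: 131044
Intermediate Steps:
k(s, Q) = s²
H = 362 (H = 358 + (-2)² = 358 + 4 = 362)
H² = 362² = 131044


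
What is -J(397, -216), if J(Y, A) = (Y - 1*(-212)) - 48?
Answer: -561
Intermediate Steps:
J(Y, A) = 164 + Y (J(Y, A) = (Y + 212) - 48 = (212 + Y) - 48 = 164 + Y)
-J(397, -216) = -(164 + 397) = -1*561 = -561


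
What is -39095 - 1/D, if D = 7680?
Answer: -300249601/7680 ≈ -39095.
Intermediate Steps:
-39095 - 1/D = -39095 - 1/7680 = -300249601/7680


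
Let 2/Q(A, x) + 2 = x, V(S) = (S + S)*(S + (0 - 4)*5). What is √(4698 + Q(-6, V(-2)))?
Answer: √8686645/43 ≈ 68.542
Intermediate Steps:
V(S) = 2*S*(-20 + S) (V(S) = (2*S)*(S - 4*5) = (2*S)*(S - 20) = (2*S)*(-20 + S) = 2*S*(-20 + S))
Q(A, x) = 2/(-2 + x)
√(4698 + Q(-6, V(-2))) = √(4698 + 2/(-2 + 2*(-2)*(-20 - 2))) = √(4698 + 2/(-2 + 2*(-2)*(-22))) = √(4698 + 2/(-2 + 88)) = √(4698 + 2/86) = √(4698 + 2*(1/86)) = √(4698 + 1/43) = √(202015/43) = √8686645/43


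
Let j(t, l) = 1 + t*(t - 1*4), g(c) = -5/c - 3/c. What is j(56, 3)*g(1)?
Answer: -23304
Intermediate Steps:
g(c) = -8/c
j(t, l) = 1 + t*(-4 + t) (j(t, l) = 1 + t*(t - 4) = 1 + t*(-4 + t))
j(56, 3)*g(1) = (1 + 56² - 4*56)*(-8/1) = (1 + 3136 - 224)*(-8*1) = 2913*(-8) = -23304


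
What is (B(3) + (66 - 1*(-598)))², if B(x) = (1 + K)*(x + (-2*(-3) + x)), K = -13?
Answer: 270400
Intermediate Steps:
B(x) = -72 - 24*x (B(x) = (1 - 13)*(x + (-2*(-3) + x)) = -12*(x + (6 + x)) = -12*(6 + 2*x) = -72 - 24*x)
(B(3) + (66 - 1*(-598)))² = ((-72 - 24*3) + (66 - 1*(-598)))² = ((-72 - 72) + (66 + 598))² = (-144 + 664)² = 520² = 270400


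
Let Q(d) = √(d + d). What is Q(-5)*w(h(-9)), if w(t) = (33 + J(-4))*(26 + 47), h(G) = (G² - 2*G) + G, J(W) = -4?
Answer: 2117*I*√10 ≈ 6694.5*I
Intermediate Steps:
Q(d) = √2*√d (Q(d) = √(2*d) = √2*√d)
h(G) = G² - G
w(t) = 2117 (w(t) = (33 - 4)*(26 + 47) = 29*73 = 2117)
Q(-5)*w(h(-9)) = (√2*√(-5))*2117 = (√2*(I*√5))*2117 = (I*√10)*2117 = 2117*I*√10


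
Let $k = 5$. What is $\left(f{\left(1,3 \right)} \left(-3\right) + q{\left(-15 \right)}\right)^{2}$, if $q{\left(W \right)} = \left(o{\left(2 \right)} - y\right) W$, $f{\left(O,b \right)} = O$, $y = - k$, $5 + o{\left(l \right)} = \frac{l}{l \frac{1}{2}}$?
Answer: $1089$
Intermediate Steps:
$o{\left(l \right)} = -3$ ($o{\left(l \right)} = -5 + \frac{l}{l \frac{1}{2}} = -5 + \frac{l}{\frac{1}{2} l} = -5 + l \frac{2}{l} = -5 + 2 = -3$)
$y = -5$ ($y = \left(-1\right) 5 = -5$)
$q{\left(W \right)} = 2 W$ ($q{\left(W \right)} = \left(-3 - -5\right) W = \left(-3 + 5\right) W = 2 W$)
$\left(f{\left(1,3 \right)} \left(-3\right) + q{\left(-15 \right)}\right)^{2} = \left(1 \left(-3\right) + 2 \left(-15\right)\right)^{2} = \left(-3 - 30\right)^{2} = \left(-33\right)^{2} = 1089$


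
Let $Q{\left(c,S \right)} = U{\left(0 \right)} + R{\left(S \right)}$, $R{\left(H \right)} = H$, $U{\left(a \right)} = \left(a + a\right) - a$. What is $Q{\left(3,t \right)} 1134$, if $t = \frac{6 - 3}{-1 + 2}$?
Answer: $3402$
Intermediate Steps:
$U{\left(a \right)} = a$ ($U{\left(a \right)} = 2 a - a = a$)
$t = 3$ ($t = \frac{3}{1} = 3 \cdot 1 = 3$)
$Q{\left(c,S \right)} = S$ ($Q{\left(c,S \right)} = 0 + S = S$)
$Q{\left(3,t \right)} 1134 = 3 \cdot 1134 = 3402$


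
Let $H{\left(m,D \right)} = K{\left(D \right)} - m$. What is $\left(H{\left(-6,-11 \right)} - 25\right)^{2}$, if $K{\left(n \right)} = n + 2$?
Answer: $784$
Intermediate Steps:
$K{\left(n \right)} = 2 + n$
$H{\left(m,D \right)} = 2 + D - m$ ($H{\left(m,D \right)} = \left(2 + D\right) - m = 2 + D - m$)
$\left(H{\left(-6,-11 \right)} - 25\right)^{2} = \left(\left(2 - 11 - -6\right) - 25\right)^{2} = \left(\left(2 - 11 + 6\right) - 25\right)^{2} = \left(-3 - 25\right)^{2} = \left(-28\right)^{2} = 784$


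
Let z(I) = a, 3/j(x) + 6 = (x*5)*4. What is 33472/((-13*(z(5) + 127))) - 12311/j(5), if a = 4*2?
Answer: -677015362/1755 ≈ -3.8576e+5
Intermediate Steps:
j(x) = 3/(-6 + 20*x) (j(x) = 3/(-6 + (x*5)*4) = 3/(-6 + (5*x)*4) = 3/(-6 + 20*x))
a = 8
z(I) = 8
33472/((-13*(z(5) + 127))) - 12311/j(5) = 33472/((-13*(8 + 127))) - 12311/(3/(2*(-3 + 10*5))) = 33472/((-13*135)) - 12311/(3/(2*(-3 + 50))) = 33472/(-1755) - 12311/((3/2)/47) = 33472*(-1/1755) - 12311/((3/2)*(1/47)) = -33472/1755 - 12311/3/94 = -33472/1755 - 12311*94/3 = -33472/1755 - 1157234/3 = -677015362/1755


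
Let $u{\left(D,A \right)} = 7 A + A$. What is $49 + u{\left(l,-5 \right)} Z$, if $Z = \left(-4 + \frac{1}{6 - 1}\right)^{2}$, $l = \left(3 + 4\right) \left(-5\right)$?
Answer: $- \frac{2643}{5} \approx -528.6$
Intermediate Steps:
$l = -35$ ($l = 7 \left(-5\right) = -35$)
$u{\left(D,A \right)} = 8 A$
$Z = \frac{361}{25}$ ($Z = \left(-4 + \frac{1}{5}\right)^{2} = \left(- \frac{19}{5}\right)^{2} = \frac{361}{25} \approx 14.44$)
$49 + u{\left(l,-5 \right)} Z = 49 + 8 \left(-5\right) \frac{361}{25} = 49 - \frac{2888}{5} = - \frac{2643}{5}$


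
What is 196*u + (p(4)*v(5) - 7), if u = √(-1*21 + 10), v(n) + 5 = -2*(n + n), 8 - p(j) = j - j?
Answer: -207 + 196*I*√11 ≈ -207.0 + 650.06*I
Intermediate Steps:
p(j) = 8 (p(j) = 8 - (j - j) = 8 - 1*0 = 8 + 0 = 8)
v(n) = -5 - 4*n (v(n) = -5 - 2*(n + n) = -5 - 4*n)
u = I*√11 (u = √(-21 + 10) = √(-11) = I*√11 ≈ 3.3166*I)
196*u + (p(4)*v(5) - 7) = 196*(I*√11) + (8*(-5 - 4*5) - 7) = 196*I*√11 + (8*(-5 - 20) - 7) = 196*I*√11 + (8*(-25) - 7) = 196*I*√11 + (-200 - 7) = 196*I*√11 - 207 = -207 + 196*I*√11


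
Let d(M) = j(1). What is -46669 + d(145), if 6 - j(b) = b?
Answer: -46664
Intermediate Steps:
j(b) = 6 - b
d(M) = 5 (d(M) = 6 - 1*1 = 6 - 1 = 5)
-46669 + d(145) = -46669 + 5 = -46664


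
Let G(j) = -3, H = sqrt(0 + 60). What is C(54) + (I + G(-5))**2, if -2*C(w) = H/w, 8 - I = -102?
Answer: 11449 - sqrt(15)/54 ≈ 11449.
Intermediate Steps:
I = 110 (I = 8 - 1*(-102) = 8 + 102 = 110)
H = 2*sqrt(15) (H = sqrt(60) = 2*sqrt(15) ≈ 7.7460)
C(w) = -sqrt(15)/w (C(w) = -2*sqrt(15)/(2*w) = -sqrt(15)/w)
C(54) + (I + G(-5))**2 = -1*sqrt(15)/54 + (110 - 3)**2 = -1*sqrt(15)*1/54 + 107**2 = -sqrt(15)/54 + 11449 = 11449 - sqrt(15)/54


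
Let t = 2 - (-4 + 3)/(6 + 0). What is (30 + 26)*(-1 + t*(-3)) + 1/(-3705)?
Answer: -1556101/3705 ≈ -420.00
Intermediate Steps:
t = 13/6 (t = 2 - (-1)/6 = 2 - 1*(-⅙) = 2 + ⅙ = 13/6 ≈ 2.1667)
(30 + 26)*(-1 + t*(-3)) + 1/(-3705) = (30 + 26)*(-1 + (13/6)*(-3)) + 1/(-3705) = 56*(-1 - 13/2) - 1/3705 = 56*(-15/2) - 1/3705 = -420 - 1/3705 = -1556101/3705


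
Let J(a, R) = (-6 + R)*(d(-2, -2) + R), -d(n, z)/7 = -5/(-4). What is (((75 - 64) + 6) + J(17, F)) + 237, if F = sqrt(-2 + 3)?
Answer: 1171/4 ≈ 292.75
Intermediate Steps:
d(n, z) = -35/4 (d(n, z) = -(-35)/(-4) = -(-35)*(-1)/4 = -7*5/4 = -35/4)
F = 1 (F = sqrt(1) = 1)
J(a, R) = (-6 + R)*(-35/4 + R)
(((75 - 64) + 6) + J(17, F)) + 237 = (((75 - 64) + 6) + (105/2 + 1**2 - 59/4*1)) + 237 = ((11 + 6) + (105/2 + 1 - 59/4)) + 237 = (17 + 155/4) + 237 = 223/4 + 237 = 1171/4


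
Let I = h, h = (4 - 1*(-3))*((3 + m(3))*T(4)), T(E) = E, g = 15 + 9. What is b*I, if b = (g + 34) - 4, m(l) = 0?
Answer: 4536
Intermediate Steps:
g = 24
h = 84 (h = (4 - 1*(-3))*((3 + 0)*4) = (4 + 3)*(3*4) = 7*12 = 84)
I = 84
b = 54 (b = (24 + 34) - 4 = 58 - 4 = 54)
b*I = 54*84 = 4536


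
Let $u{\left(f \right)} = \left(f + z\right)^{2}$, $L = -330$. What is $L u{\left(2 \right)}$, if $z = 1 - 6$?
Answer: $-2970$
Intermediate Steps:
$z = -5$ ($z = 1 - 6 = -5$)
$u{\left(f \right)} = \left(-5 + f\right)^{2}$ ($u{\left(f \right)} = \left(f - 5\right)^{2} = \left(-5 + f\right)^{2}$)
$L u{\left(2 \right)} = - 330 \left(-5 + 2\right)^{2} = - 330 \left(-3\right)^{2} = \left(-330\right) 9 = -2970$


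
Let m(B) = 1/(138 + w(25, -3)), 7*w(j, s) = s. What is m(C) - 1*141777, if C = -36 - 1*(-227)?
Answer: -136531244/963 ≈ -1.4178e+5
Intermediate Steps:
w(j, s) = s/7
C = 191 (C = -36 + 227 = 191)
m(B) = 7/963 (m(B) = 1/(138 + (⅐)*(-3)) = 1/(138 - 3/7) = 1/(963/7) = 7/963)
m(C) - 1*141777 = 7/963 - 1*141777 = 7/963 - 141777 = -136531244/963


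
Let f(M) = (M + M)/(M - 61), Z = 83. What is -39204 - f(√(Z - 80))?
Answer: -72880233/1859 + 61*√3/1859 ≈ -39204.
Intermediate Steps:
f(M) = 2*M/(-61 + M) (f(M) = (2*M)/(-61 + M) = 2*M/(-61 + M))
-39204 - f(√(Z - 80)) = -39204 - 2*√(83 - 80)/(-61 + √(83 - 80)) = -39204 - 2*√3/(-61 + √3)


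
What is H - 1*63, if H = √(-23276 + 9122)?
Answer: -63 + I*√14154 ≈ -63.0 + 118.97*I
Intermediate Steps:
H = I*√14154 (H = √(-14154) = I*√14154 ≈ 118.97*I)
H - 1*63 = I*√14154 - 1*63 = I*√14154 - 63 = -63 + I*√14154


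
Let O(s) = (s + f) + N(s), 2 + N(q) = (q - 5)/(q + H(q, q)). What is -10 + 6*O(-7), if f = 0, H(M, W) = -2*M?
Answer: -520/7 ≈ -74.286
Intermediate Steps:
N(q) = -2 - (-5 + q)/q (N(q) = -2 + (q - 5)/(q - 2*q) = -2 + (-5 + q)/((-q)) = -2 + (-5 + q)*(-1/q) = -2 - (-5 + q)/q)
O(s) = -3 + s + 5/s (O(s) = (s + 0) + (-3 + 5/s) = s + (-3 + 5/s) = -3 + s + 5/s)
-10 + 6*O(-7) = -10 + 6*(-3 - 7 + 5/(-7)) = -10 + 6*(-3 - 7 + 5*(-1/7)) = -10 + 6*(-3 - 7 - 5/7) = -10 + 6*(-75/7) = -10 - 450/7 = -520/7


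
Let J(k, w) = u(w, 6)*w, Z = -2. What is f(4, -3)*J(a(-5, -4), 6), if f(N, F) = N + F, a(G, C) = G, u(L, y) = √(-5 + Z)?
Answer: 6*I*√7 ≈ 15.875*I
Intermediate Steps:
u(L, y) = I*√7 (u(L, y) = √(-5 - 2) = √(-7) = I*√7)
J(k, w) = I*w*√7 (J(k, w) = (I*√7)*w = I*w*√7)
f(N, F) = F + N
f(4, -3)*J(a(-5, -4), 6) = (-3 + 4)*(I*6*√7) = 1*(6*I*√7) = 6*I*√7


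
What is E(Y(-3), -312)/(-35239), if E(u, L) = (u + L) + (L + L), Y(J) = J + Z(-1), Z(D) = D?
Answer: 940/35239 ≈ 0.026675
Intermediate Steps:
Y(J) = -1 + J (Y(J) = J - 1 = -1 + J)
E(u, L) = u + 3*L (E(u, L) = (L + u) + 2*L = u + 3*L)
E(Y(-3), -312)/(-35239) = ((-1 - 3) + 3*(-312))/(-35239) = (-4 - 936)*(-1/35239) = -940*(-1/35239) = 940/35239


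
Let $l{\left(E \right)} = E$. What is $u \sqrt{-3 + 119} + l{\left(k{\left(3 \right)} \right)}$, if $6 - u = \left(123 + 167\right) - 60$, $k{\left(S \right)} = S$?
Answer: $3 - 448 \sqrt{29} \approx -2409.6$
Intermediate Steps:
$u = -224$ ($u = 6 - \left(\left(123 + 167\right) - 60\right) = 6 - \left(290 - 60\right) = 6 - 230 = -224$)
$u \sqrt{-3 + 119} + l{\left(k{\left(3 \right)} \right)} = - 224 \sqrt{-3 + 119} + 3 = - 224 \sqrt{116} + 3 = - 224 \cdot 2 \sqrt{29} + 3 = - 448 \sqrt{29} + 3 = 3 - 448 \sqrt{29}$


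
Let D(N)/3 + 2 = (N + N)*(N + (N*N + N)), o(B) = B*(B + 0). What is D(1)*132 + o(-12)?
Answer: 1728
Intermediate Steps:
o(B) = B² (o(B) = B*B = B²)
D(N) = -6 + 6*N*(N² + 2*N) (D(N) = -6 + 3*((N + N)*(N + (N*N + N))) = -6 + 3*((2*N)*(N + (N² + N))) = -6 + 3*((2*N)*(N + (N + N²))) = -6 + 3*((2*N)*(N² + 2*N)) = -6 + 3*(2*N*(N² + 2*N)) = -6 + 6*N*(N² + 2*N))
D(1)*132 + o(-12) = (-6 + 6*1³ + 12*1²)*132 + (-12)² = (-6 + 6*1 + 12*1)*132 + 144 = (-6 + 6 + 12)*132 + 144 = 12*132 + 144 = 1584 + 144 = 1728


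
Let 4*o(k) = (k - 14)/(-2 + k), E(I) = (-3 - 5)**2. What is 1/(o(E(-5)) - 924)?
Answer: -124/114551 ≈ -0.0010825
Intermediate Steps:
E(I) = 64 (E(I) = (-8)**2 = 64)
o(k) = (-14 + k)/(4*(-2 + k)) (o(k) = ((k - 14)/(-2 + k))/4 = ((-14 + k)/(-2 + k))/4 = (-14 + k)/(4*(-2 + k)))
1/(o(E(-5)) - 924) = 1/((-14 + 64)/(4*(-2 + 64)) - 924) = 1/((1/4)*50/62 - 924) = 1/((1/4)*(1/62)*50 - 924) = 1/(25/124 - 924) = 1/(-114551/124) = -124/114551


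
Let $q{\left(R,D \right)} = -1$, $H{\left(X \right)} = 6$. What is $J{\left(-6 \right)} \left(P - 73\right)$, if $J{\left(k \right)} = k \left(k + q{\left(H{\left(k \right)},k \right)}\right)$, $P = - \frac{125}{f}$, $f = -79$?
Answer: $- \frac{236964}{79} \approx -2999.5$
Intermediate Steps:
$P = \frac{125}{79}$ ($P = - \frac{125}{-79} = \left(-125\right) \left(- \frac{1}{79}\right) = \frac{125}{79} \approx 1.5823$)
$J{\left(k \right)} = k \left(-1 + k\right)$ ($J{\left(k \right)} = k \left(k - 1\right) = k \left(-1 + k\right)$)
$J{\left(-6 \right)} \left(P - 73\right) = - 6 \left(-1 - 6\right) \left(\frac{125}{79} - 73\right) = \left(-6\right) \left(-7\right) \left(- \frac{5642}{79}\right) = 42 \left(- \frac{5642}{79}\right) = - \frac{236964}{79}$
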